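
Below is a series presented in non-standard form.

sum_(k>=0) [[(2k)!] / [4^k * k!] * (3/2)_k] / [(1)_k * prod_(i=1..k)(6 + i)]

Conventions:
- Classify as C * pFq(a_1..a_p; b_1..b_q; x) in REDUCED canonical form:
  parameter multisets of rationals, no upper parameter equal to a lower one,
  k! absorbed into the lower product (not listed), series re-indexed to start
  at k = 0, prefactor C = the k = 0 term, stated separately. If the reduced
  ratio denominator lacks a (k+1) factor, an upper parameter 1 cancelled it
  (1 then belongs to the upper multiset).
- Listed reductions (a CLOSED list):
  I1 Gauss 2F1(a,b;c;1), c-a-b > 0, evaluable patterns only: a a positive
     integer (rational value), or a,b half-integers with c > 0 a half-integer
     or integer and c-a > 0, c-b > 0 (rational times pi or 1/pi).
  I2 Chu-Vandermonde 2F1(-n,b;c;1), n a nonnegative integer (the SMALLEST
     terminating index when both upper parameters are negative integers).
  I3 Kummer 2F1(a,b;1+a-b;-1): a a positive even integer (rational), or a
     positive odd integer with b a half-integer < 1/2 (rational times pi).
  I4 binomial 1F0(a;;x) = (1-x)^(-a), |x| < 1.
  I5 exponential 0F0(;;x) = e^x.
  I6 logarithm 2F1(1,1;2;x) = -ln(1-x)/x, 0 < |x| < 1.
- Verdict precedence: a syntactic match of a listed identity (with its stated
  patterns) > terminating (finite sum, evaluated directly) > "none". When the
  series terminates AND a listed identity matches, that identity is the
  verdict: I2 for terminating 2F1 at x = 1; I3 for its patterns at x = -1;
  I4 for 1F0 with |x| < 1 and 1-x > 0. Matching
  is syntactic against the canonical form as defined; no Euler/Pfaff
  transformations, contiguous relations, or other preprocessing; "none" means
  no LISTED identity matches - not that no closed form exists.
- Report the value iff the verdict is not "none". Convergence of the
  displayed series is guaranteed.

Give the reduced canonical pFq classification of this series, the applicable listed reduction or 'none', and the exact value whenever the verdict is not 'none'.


Prefactor 1, argument 1: 2F1 with upper {1/2, 3/2} over lower {7}. Verdict: the half-integer Gauss pattern (I1) matches (x = 1; upper {1/2, 3/2} half-integers, c = 7 in the evaluable pattern). Exact value: (262144/72765) / pi.

Structural cue: from the first term 1: the (2k)!/(4^k k!) block (C = 1, x = 1) is the Pochhammer (1/2)_k.
Consecutive-term ratio: r(k) = 1 * (k+1/2) (k+3/2) / [(k+7) (k+1)] - poly over poly, x = 1 from leading terms; C = 1 at k = 0.


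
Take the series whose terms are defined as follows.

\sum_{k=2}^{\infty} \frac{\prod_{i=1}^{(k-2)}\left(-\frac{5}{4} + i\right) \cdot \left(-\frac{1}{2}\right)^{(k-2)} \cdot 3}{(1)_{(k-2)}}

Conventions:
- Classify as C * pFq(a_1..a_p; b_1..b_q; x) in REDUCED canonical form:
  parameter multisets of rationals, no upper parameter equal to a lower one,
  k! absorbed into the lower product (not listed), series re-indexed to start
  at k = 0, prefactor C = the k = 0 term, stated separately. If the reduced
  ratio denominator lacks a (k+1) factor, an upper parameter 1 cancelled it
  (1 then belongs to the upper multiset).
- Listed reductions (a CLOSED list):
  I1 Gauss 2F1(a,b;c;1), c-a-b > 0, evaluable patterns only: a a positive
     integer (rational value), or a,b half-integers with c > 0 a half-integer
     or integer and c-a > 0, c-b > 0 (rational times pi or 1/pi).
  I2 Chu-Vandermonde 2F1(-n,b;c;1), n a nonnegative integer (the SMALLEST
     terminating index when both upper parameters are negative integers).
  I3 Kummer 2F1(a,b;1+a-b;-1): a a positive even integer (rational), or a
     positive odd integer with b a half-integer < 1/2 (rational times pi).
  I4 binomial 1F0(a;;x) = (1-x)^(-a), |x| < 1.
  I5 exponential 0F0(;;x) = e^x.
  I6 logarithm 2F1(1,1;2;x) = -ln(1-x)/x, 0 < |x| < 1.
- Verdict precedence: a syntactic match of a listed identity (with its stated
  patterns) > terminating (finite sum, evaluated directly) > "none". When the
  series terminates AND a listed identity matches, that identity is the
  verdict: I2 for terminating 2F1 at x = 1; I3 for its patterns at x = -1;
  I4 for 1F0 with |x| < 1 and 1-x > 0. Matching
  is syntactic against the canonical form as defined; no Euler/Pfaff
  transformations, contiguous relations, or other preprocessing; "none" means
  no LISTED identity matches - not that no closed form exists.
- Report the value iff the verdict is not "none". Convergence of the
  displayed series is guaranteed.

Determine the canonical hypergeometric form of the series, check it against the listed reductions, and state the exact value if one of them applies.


The series (x = -\frac{1}{2}) is 1F0: upper {-\frac{1}{4}}, lower {-}, prefactor 3. Verdict: binomial (I4) matches (the 1F0 binomial series: exponent 1/4, x = -\frac{1}{2}). Hence: 3 \cdot \left(\frac{3}{2}\right)^{\frac{1}{4}}.

First insight: with t_0 = 3, (1)_k (prefactor 3) is k! itself.
Consecutive-term ratio: r(k) = -\frac{1}{2} * (k-\frac{1}{4}) / [(k+1)] - rational; roots negated = parameters, x = -\frac{1}{2}, C = 3.


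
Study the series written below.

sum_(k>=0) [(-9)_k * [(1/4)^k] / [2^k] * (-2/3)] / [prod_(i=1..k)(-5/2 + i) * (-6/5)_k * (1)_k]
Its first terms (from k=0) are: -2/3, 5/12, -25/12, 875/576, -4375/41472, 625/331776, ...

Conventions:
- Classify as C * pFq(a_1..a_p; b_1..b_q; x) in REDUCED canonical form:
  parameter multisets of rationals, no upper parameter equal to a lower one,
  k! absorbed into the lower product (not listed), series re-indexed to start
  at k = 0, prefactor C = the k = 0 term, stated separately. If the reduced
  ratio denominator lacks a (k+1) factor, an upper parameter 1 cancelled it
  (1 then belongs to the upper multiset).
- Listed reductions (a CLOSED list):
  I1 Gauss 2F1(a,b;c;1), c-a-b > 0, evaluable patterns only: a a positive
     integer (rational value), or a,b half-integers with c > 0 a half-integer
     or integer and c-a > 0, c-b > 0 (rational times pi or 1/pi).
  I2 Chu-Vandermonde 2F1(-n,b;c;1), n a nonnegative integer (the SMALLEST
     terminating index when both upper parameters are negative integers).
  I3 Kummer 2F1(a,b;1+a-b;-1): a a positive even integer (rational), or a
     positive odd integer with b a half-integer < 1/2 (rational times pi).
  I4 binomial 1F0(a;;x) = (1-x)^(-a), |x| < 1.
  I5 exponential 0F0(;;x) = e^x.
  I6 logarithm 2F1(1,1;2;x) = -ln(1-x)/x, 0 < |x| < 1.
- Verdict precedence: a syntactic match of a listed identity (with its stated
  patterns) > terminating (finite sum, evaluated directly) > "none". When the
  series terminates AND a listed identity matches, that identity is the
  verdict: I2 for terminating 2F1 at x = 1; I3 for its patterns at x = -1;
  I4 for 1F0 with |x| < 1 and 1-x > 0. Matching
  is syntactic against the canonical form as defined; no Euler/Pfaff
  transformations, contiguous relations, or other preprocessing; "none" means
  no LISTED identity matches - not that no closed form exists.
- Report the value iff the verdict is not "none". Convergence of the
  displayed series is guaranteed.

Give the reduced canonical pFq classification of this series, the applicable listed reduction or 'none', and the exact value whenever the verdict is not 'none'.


Classification (C = -2/3): 1F2 with upper {-9}, lower {-3/2, -6/5}, argument x = 1/8. Verdict: terminating - upper parameter -9 makes this a finite sum (last index 9), evaluated exactly. Sum: -5683956963106882913/6192639260126871552.

The tell: with t_0 = -2/3, the lower running product (C = -2/3) is a rising factorial.
Step ratio: r(k) = (1/8) * (k-9) / [(k-3/2) (k-6/5) (k+1)] - poly over poly, x = (1/8) from leading terms; C = -2/3 at k = 0.


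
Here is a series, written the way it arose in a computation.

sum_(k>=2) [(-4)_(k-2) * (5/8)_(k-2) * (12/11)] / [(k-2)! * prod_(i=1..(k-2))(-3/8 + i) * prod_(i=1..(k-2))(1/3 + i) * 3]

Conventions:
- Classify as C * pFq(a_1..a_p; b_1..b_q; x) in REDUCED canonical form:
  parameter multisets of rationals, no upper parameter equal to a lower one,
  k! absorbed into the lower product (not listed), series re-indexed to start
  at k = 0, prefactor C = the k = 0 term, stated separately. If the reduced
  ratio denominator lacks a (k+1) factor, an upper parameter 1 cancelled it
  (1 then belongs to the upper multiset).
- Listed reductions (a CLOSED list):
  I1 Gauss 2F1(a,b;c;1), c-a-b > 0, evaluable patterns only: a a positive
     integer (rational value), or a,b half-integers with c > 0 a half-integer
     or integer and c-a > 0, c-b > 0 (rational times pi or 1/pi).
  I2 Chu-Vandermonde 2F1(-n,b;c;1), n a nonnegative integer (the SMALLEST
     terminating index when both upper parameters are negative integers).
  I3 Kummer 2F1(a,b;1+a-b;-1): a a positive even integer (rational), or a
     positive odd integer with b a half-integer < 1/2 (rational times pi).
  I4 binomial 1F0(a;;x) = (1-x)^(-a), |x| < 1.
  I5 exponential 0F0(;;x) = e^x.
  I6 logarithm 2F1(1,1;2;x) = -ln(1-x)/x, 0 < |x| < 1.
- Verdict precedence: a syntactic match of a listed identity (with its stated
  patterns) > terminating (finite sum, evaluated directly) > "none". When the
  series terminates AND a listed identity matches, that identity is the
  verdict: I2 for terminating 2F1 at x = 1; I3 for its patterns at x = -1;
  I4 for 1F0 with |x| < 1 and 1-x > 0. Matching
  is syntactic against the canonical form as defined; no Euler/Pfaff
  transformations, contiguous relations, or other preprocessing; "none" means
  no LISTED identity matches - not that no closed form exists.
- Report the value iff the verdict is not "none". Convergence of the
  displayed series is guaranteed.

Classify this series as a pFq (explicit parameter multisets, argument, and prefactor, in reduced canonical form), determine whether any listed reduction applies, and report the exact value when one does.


Canonical form: C = 4/11 times 1F1 with upper {-4}, lower {4/3}, x = 1. Verdict: terminating. (-4)_k vanishes past k = 4, leaving a 5-term sum, computed directly. Sum: -1583/10010.

Key observation: from the first term 4/11: the lower running product (prefactor 4/11) is a rising factorial.
Step ratio: r(k) = 1 * (k-4) / [(k+4/3) (k+1)] - rational; roots negated = parameters, x = 1, C = 4/11.


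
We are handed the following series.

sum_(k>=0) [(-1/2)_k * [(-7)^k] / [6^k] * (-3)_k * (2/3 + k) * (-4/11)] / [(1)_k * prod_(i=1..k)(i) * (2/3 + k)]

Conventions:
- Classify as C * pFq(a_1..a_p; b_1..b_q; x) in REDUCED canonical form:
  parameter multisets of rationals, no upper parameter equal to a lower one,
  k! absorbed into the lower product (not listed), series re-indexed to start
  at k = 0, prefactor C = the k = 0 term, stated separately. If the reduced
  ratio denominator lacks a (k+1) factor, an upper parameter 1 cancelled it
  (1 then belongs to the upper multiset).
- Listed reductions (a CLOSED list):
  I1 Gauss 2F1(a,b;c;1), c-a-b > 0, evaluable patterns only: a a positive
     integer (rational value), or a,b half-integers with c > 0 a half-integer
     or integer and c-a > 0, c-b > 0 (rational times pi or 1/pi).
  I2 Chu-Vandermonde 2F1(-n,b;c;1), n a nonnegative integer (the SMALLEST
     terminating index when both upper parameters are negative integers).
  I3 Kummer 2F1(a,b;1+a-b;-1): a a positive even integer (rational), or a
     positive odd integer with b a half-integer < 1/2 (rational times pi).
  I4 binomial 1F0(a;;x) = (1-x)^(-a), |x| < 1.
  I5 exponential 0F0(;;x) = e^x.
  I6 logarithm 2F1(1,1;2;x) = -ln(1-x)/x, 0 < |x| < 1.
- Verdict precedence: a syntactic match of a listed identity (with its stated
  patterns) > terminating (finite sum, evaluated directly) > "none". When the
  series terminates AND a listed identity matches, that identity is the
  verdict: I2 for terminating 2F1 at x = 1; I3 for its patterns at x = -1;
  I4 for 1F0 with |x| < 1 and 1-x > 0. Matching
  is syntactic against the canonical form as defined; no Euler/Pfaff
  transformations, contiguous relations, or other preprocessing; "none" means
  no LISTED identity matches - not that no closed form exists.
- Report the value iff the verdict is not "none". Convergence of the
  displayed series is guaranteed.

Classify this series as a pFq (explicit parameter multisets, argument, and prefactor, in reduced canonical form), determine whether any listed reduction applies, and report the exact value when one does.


Classification (C = -4/11): 2F1 with upper {-3, -1/2}, lower {1}, argument x = -7/6. Verdict: terminating. (-3)_k vanishes past k = 3, leaving a 4-term sum, computed directly. Its exact value is 4699/9504.

Key observation: t_0 being -4/11, the two geometric factors (C = -4/11, x = -7/6) combine into one argument.
Term ratio: r(k) = (-7/6) * (k-3) (k-1/2) / [(k+1) (k+1)] - poly over poly, x = (-7/6) from leading terms; C = -4/11 at k = 0.


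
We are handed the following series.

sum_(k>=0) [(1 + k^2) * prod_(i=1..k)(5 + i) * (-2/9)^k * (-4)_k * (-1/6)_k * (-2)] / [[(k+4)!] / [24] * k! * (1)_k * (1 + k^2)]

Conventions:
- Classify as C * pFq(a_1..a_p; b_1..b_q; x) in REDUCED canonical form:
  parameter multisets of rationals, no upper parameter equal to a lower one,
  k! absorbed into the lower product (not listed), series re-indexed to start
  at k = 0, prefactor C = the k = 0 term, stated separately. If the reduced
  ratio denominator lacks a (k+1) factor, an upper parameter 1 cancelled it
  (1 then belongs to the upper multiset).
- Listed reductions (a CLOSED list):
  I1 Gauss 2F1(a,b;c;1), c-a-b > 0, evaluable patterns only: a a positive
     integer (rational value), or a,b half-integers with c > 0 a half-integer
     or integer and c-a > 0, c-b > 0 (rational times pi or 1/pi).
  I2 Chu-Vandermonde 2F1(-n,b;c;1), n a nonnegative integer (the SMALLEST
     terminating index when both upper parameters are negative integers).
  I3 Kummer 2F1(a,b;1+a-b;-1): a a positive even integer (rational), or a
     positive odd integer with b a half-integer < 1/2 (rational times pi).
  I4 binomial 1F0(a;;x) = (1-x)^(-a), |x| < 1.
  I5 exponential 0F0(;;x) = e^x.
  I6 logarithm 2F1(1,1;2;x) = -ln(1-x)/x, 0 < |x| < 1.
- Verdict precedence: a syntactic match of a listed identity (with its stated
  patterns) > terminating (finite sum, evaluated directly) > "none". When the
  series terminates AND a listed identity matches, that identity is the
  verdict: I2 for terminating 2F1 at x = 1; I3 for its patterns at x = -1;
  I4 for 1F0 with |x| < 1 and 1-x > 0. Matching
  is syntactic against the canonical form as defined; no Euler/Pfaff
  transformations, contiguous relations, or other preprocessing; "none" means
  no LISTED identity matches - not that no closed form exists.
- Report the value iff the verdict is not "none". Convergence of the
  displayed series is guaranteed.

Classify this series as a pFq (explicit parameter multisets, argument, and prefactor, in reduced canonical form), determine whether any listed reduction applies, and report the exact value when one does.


Canonical form: C = -2 times 3F2 with upper {-4, -1/6, 6}, lower {1, 5}, x = -2/9. Verdict: terminating at k = 4: the factor (-4)_k kills every later term; summing the 5 survivors is exact. Sum: -5599993/3542940.

The tell: t_0 = -2 here, and the running product (prefactor -2) telescopes to a rising factorial.
Step ratio: r(k) = (-2/9) * (k-4) (k-1/6) (k+6) / [(k+1) (k+5) (k+1)] - rational in k. x = (-2/9); t_0 = -2; negate the roots.


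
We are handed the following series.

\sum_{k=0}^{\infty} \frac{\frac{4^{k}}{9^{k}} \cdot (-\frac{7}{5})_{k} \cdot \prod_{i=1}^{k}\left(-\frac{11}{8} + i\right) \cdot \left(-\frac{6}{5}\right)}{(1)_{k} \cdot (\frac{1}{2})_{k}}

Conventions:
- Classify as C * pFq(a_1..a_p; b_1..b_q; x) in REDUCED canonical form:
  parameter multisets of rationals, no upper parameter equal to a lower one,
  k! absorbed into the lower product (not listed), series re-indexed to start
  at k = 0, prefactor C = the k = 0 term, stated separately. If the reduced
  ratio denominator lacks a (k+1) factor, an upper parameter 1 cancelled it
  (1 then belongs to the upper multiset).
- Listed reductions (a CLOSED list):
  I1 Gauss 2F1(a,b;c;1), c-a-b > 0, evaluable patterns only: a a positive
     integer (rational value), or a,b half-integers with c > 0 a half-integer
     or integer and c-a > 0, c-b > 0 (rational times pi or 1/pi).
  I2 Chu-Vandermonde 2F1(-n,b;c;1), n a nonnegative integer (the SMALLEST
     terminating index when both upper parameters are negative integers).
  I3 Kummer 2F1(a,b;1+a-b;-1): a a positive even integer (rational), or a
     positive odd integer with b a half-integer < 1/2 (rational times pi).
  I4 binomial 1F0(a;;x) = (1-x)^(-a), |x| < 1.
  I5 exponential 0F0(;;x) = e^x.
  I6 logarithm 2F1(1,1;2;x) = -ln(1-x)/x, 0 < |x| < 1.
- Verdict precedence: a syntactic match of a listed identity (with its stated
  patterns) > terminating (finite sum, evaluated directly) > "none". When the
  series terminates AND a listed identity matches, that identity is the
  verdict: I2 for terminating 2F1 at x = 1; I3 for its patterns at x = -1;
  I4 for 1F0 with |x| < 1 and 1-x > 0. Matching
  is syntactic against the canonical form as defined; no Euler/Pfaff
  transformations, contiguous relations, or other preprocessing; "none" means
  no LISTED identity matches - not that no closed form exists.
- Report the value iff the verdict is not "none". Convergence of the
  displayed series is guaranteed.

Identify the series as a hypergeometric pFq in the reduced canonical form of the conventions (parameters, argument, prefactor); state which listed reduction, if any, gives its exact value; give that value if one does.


With C = -\frac{6}{5}: the canonical form is 2F1(-\frac{7}{5}, -\frac{3}{8}; \frac{1}{2}; \frac{4}{9}). Verdict: none here - no I1-I6 shape fits x = \frac{4}{9} with lower {\frac{1}{2}}.

The tell: x = \frac{4}{9} and (1)_k (C = -6/5, x = 4/9) is k! itself.
Adjacent-term ratio: r(k) = \frac{4}{9} * (k-\frac{7}{5}) (k-\frac{3}{8}) / [(k+\frac{1}{2}) (k+1)] - rational; roots negated = parameters, x = \frac{4}{9}, C = -\frac{6}{5}.


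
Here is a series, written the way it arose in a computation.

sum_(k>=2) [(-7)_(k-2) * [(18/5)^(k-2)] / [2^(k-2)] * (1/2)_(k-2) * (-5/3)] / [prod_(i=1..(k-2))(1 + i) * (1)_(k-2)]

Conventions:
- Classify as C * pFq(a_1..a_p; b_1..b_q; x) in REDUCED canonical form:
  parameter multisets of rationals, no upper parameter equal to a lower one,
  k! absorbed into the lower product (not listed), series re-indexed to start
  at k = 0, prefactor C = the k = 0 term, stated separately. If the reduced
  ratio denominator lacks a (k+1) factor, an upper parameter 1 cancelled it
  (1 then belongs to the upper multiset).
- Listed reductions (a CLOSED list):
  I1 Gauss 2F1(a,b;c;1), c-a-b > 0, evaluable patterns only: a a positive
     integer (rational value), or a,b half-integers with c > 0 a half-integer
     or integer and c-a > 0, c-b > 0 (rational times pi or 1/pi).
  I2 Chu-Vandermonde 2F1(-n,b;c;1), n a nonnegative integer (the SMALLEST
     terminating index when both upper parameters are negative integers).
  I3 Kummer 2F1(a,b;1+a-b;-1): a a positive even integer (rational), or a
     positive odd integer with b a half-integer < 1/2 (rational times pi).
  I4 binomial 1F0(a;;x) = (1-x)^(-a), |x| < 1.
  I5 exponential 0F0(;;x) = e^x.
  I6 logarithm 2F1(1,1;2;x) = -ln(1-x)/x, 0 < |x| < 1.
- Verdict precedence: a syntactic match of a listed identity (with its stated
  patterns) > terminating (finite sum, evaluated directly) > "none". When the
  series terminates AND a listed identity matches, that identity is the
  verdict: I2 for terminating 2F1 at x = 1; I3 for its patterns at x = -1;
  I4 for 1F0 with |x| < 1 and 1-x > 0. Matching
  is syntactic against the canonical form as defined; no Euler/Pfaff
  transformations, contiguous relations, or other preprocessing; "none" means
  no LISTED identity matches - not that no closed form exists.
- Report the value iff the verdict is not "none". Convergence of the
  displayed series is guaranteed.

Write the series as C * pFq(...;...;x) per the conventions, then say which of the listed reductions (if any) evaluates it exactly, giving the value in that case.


Reduced: x = 9/5, 2F1, upper = {-7, 1/2}, lower = {2}, C = -5/3. Verdict: terminating - the sum ends at index 7 because -7 is a negative integer; exact evaluation follows. Hence: -378168779/768000000.

Key step: t_0 being -5/3, (1)_k (prefactor -5/3) is k! itself.
Consecutive-term ratio: r(k) = (9/5) * (k-7) (k+1/2) / [(k+2) (k+1)] - rational in k, leading ratio (9/5); with t_0 = -5/3, classification follows.


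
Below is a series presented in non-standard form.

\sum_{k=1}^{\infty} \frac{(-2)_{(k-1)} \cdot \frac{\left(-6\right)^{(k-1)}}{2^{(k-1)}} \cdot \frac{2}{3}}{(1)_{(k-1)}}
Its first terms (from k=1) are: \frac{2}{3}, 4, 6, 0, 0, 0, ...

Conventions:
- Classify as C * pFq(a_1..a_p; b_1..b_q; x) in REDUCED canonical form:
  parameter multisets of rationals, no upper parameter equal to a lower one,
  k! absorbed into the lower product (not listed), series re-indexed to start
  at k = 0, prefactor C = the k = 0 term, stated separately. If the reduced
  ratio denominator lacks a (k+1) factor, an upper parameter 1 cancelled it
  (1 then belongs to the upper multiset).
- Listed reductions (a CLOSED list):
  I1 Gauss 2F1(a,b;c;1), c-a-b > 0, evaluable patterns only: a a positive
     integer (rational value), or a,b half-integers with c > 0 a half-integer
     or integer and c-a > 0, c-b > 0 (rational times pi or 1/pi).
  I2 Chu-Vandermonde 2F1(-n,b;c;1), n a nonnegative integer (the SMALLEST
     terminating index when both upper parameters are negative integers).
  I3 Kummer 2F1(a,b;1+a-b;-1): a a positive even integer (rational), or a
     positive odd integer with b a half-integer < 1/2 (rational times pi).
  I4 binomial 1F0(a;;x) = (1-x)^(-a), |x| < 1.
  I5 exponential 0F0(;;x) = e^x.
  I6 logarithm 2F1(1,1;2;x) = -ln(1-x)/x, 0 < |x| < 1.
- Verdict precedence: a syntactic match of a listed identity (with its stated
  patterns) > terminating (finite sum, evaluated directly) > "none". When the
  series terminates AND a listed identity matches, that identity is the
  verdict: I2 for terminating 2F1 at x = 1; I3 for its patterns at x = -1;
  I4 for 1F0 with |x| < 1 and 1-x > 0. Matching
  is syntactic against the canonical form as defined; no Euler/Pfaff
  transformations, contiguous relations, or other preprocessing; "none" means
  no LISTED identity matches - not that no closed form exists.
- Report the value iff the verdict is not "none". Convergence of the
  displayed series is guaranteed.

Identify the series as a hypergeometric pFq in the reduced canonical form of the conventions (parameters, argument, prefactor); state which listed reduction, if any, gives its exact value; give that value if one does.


With C = \frac{2}{3}: the canonical form is 1F0(-2; -; -3). Verdict: terminating - the sum ends at index 2 because -2 is a negative integer; exact evaluation follows. Sum: \frac{32}{3}.

Structural cue: from the first term \frac{2}{3}: (1)_k (C = 2/3, x = -3) is k! itself.
Term ratio: r(k) = -3 * (k-2) / [(k+1)] - rational in k. x = -3; t_0 = \frac{2}{3}; negate the roots.


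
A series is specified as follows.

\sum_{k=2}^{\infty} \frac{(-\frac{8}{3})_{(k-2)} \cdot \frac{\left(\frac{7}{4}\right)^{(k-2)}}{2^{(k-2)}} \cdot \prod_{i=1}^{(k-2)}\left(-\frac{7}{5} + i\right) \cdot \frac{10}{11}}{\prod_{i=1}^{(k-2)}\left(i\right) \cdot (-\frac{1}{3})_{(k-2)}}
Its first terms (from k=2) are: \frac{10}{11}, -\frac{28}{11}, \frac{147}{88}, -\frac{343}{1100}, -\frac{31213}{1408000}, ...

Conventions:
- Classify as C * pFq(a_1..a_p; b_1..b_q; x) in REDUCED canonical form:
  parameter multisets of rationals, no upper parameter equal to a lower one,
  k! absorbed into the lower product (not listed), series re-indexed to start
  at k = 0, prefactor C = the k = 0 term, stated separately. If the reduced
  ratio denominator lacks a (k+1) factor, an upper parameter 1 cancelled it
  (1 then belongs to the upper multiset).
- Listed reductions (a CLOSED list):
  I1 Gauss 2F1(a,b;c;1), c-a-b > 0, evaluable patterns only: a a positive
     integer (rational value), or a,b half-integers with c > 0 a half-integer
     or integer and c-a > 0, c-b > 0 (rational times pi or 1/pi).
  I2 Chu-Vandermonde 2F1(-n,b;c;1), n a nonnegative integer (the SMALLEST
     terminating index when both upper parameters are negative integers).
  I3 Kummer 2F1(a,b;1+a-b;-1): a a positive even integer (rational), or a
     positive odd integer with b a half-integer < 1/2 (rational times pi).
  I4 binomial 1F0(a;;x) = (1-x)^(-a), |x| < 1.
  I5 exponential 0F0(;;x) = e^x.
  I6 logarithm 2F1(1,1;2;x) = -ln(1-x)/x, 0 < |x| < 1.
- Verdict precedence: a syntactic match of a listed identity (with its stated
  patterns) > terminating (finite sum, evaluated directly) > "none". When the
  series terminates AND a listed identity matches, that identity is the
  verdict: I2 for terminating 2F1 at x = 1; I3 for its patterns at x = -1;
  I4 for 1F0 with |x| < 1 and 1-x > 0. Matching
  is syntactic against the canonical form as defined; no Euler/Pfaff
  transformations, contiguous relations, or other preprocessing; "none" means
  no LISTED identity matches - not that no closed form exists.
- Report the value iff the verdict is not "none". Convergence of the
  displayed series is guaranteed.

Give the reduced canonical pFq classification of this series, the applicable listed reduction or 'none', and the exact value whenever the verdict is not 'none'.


Structural cue: t_0 being \frac{10}{11}, the two k-th powers (prefactor 10/11) combine into one argument.
Consecutive-term ratio: r(k) = \frac{7}{8} * (k-\frac{8}{3}) (k-\frac{2}{5}) / [(k-\frac{1}{3}) (k+1)] ; factor over Q: parameters, x = \frac{7}{8}, and C = \frac{10}{11}.

With C = \frac{10}{11}: the canonical form is 2F1(-\frac{8}{3}, -\frac{2}{5}; -\frac{1}{3}; \frac{7}{8}). Verdict: none. Every listed pattern misses the 2F1 form at \frac{7}{8}, upper {-\frac{8}{3}, -\frac{2}{5}}.


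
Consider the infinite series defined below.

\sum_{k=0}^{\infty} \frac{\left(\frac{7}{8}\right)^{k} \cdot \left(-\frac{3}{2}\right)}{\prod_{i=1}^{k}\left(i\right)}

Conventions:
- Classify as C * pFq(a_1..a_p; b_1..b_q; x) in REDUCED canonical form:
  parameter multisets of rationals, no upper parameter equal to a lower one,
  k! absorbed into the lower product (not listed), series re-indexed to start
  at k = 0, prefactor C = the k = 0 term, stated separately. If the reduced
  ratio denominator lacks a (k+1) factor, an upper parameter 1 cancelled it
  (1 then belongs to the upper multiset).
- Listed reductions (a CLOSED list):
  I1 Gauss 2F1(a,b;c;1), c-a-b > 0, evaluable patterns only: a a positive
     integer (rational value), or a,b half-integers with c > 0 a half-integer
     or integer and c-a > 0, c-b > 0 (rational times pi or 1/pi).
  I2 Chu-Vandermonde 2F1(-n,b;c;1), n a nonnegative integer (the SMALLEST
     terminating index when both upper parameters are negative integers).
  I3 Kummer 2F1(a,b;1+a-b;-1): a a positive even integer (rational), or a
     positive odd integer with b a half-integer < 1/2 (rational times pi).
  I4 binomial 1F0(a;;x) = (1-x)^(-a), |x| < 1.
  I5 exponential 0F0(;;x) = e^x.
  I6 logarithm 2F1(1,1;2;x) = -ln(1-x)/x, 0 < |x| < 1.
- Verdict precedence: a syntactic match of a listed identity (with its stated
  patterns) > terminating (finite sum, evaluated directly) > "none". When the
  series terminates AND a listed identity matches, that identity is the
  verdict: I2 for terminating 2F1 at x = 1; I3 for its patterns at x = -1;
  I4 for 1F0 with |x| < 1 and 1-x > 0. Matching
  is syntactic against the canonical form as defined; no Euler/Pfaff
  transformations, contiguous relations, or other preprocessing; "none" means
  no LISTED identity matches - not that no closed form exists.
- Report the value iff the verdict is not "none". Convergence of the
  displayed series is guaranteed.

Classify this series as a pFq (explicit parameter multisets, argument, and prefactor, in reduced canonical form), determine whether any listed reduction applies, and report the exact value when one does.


Structural cue: t_0 = -\frac{3}{2} here, and the product of the first k integers (C = -3/2, x = 7/8) is k!.
Step ratio: r(k) = \frac{7}{8} * 1 / [(k+1)] ; factor over Q: parameters, x = \frac{7}{8}, and C = -\frac{3}{2}.

This is -\frac{3}{2} * 0F0(-; -; \frac{7}{8}) in reduced canonical form. Verdict: this is the exponential series (I5) (the 0F0 exponential series at x = \frac{7}{8}). Exact value: \left(-\frac{3}{2}\right) \cdot e^{\frac{7}{8}}.


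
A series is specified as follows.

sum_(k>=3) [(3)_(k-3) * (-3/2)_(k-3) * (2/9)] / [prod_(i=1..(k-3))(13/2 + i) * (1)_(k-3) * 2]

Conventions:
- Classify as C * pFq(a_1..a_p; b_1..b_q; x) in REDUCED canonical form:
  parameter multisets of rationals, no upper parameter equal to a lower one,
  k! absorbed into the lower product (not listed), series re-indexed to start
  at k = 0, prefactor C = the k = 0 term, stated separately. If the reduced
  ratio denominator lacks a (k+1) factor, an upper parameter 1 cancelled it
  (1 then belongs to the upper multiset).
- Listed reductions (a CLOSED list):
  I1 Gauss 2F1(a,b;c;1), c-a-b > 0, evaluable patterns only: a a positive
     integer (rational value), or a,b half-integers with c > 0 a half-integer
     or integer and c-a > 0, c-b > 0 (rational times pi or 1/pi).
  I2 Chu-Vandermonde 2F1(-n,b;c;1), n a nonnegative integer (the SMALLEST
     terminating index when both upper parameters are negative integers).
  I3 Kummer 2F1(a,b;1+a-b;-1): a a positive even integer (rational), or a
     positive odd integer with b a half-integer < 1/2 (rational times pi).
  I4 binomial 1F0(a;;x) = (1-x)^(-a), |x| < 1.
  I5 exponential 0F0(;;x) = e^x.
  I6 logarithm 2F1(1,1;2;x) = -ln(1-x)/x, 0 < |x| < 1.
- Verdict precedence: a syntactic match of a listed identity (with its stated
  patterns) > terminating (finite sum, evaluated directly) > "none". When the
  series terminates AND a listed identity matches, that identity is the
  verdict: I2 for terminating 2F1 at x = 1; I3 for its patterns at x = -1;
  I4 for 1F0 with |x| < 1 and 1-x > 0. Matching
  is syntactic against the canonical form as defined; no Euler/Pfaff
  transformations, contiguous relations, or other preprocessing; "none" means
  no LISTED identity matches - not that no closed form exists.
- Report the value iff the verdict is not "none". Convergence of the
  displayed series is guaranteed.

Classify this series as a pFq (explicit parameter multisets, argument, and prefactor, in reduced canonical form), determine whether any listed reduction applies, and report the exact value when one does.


Reduced: x = 1, 2F1, upper = {-3/2, 3}, lower = {15/2}, C = 1/9. Verdict: Gauss's theorem (I1) matches (x = 1: the Gamma ratio telescopes since c-a-b = 6 > 0 and a = 3 in Z>0). Exact value: 143/2688.

First insight: t_0 being 1/9, the lower running product (C = 1/9) is a rising factorial.
Step ratio: r(k) = 1 * (k-3/2) (k+3) / [(k+15/2) (k+1)] - poly over poly, x = 1 from leading terms; C = 1/9 at k = 0.


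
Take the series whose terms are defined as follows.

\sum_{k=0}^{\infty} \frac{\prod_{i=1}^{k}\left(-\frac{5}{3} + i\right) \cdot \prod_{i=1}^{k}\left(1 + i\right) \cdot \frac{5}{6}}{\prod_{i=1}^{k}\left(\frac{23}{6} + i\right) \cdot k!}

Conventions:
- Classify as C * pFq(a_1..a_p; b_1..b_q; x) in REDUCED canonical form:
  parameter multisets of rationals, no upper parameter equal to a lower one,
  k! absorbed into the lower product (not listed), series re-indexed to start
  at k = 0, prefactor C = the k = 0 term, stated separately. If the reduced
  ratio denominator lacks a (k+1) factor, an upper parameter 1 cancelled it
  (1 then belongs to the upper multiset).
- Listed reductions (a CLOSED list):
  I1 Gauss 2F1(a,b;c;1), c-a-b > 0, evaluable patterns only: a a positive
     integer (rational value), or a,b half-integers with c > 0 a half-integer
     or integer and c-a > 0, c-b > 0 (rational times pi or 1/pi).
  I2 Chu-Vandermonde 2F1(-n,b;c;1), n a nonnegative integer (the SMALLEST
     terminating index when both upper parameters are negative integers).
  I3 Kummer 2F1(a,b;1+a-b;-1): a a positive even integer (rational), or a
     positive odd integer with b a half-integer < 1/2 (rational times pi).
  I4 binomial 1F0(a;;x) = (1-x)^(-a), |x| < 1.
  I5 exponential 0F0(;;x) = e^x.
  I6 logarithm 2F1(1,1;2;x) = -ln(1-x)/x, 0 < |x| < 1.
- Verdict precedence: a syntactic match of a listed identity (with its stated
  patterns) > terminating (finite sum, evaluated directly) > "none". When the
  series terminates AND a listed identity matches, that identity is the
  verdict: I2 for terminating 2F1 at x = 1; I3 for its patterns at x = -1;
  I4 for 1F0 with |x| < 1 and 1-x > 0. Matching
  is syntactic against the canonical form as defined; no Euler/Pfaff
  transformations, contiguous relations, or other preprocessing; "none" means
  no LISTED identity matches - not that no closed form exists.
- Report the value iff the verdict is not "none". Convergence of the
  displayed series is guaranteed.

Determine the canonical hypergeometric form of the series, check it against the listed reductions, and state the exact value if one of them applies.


Reduced: x = 1, 2F1, upper = {-\frac{2}{3}, 2}, lower = {\frac{29}{6}}, C = \frac{5}{6}. Verdict at x = 1: the Gauss summation I1 matches (x = 1: the Gamma ratio telescopes since c-a-b = 7/2 > 0 and a = 2 in Z>0). Exact value: \frac{1955}{3402}.

The tell: t_0 being \frac{5}{6}, the running product (C = 5/6) telescopes to a rising factorial.
Ratio: r(k) = 1 * (k-\frac{2}{3}) (k+2) / [(k+\frac{29}{6}) (k+1)] - rational; roots negated = parameters, x = 1, C = \frac{5}{6}.


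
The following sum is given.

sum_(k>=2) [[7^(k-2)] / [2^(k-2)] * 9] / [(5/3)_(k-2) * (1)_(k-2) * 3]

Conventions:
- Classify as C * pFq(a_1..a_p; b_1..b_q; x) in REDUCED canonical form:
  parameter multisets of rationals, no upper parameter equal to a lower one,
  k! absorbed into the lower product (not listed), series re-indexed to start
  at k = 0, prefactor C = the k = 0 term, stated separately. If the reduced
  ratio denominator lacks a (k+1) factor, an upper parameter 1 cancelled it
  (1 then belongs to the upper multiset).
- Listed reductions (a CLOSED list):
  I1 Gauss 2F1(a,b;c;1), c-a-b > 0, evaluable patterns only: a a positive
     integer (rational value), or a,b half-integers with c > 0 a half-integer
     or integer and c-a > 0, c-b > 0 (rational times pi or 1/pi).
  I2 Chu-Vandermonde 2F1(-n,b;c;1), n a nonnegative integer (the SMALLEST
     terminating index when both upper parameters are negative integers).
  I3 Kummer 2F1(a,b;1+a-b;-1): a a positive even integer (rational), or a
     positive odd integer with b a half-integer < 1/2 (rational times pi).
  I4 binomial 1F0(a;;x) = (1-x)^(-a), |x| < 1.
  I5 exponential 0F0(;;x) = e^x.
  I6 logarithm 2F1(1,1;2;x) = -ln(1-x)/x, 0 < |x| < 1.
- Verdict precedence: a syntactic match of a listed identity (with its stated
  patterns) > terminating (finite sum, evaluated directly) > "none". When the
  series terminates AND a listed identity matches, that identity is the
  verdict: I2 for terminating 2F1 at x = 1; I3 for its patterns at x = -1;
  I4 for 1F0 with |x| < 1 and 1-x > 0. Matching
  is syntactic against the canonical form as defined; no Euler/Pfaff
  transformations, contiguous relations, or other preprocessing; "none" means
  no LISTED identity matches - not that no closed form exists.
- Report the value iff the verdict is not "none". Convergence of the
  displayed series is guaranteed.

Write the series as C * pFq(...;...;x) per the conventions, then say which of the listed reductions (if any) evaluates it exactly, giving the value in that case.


Reduced: x = 7/2, 0F1, upper = {-}, lower = {5/3}, C = 3. Verdict: none here - no I1-I6 shape fits x = 7/2 with lower {5/3}.

Structural cue: x = (7/2) and the constant factors (C = 3) combine into one prefactor.
Term ratio: r(k) = (7/2) * 1 / [(k+5/3) (k+1)] - rational in k, leading ratio (7/2); with t_0 = 3, classification follows.


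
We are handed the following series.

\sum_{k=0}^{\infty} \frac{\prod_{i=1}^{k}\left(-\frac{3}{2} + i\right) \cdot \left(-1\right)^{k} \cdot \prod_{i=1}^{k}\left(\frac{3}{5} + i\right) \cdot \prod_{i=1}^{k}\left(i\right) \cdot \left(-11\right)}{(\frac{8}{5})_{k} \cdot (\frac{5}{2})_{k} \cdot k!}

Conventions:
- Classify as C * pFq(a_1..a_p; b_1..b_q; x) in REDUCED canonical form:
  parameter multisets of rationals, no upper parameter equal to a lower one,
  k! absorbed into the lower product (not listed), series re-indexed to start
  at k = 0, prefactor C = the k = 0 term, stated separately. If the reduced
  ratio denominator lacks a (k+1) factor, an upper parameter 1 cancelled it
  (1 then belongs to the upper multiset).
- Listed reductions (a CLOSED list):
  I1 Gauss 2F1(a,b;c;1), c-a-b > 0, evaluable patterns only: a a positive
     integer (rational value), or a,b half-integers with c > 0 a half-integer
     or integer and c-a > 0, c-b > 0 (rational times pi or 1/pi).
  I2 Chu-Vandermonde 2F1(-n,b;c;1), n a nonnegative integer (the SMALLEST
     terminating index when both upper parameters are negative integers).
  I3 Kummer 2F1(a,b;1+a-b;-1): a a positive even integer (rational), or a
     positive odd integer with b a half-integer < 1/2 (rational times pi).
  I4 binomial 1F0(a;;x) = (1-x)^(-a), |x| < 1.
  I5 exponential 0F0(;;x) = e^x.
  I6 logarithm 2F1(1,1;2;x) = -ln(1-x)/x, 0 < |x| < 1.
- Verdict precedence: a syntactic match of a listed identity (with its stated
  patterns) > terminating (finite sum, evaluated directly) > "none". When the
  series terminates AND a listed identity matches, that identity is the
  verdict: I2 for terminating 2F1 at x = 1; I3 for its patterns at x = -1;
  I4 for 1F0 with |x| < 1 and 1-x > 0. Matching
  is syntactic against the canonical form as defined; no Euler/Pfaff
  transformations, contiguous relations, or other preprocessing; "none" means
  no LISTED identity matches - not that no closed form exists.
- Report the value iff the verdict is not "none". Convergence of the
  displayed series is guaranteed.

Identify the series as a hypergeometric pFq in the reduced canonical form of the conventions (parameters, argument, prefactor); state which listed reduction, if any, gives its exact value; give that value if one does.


Structural cue: from the first term -11: the parameter 8/5 appears in both the upper and lower lists and cancels.
Term ratio: r(k) = -1 * (k-\frac{1}{2}) (k+1) / [(k+\frac{5}{2}) (k+1)] - rational in k, leading ratio -1; with t_0 = -11, classification follows.

Classification (C = -11): 2F1 with upper {-\frac{1}{2}, 1}, lower {\frac{5}{2}}, argument x = -1. Verdict: Kummer's theorem (I3) applies (x = -1; c = \frac{5}{2} equals 1+a-b for upper {-\frac{1}{2}, 1}: listed pattern). Value: \left(-\frac{33}{8}\right) \cdot \pi.


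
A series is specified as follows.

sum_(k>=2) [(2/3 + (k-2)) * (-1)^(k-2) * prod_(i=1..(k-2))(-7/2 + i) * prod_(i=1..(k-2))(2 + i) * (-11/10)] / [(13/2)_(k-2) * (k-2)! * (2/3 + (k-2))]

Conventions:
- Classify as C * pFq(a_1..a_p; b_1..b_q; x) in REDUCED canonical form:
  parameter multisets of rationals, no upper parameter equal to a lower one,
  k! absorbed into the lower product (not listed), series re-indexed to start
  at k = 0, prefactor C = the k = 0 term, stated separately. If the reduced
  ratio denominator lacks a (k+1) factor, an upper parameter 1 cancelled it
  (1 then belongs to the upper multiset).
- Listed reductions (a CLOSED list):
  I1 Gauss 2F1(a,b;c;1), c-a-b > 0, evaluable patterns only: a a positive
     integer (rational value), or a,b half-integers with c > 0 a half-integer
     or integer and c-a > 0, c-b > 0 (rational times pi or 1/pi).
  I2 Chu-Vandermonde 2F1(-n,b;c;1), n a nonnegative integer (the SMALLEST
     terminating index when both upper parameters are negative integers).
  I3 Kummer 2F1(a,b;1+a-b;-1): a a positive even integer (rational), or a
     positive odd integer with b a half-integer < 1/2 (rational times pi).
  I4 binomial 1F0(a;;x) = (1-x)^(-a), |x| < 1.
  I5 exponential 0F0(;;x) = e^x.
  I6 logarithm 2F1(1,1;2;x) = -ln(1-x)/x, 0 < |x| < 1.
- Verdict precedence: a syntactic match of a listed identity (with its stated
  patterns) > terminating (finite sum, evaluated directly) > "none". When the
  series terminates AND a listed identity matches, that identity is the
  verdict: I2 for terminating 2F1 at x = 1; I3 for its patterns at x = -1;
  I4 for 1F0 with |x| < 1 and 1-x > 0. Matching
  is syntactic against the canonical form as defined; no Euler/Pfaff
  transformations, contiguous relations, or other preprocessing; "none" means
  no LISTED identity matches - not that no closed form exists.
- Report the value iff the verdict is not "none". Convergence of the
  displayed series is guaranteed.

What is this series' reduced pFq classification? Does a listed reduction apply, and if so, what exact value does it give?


The series (x = -1) is 2F1: upper {-5/2, 3}, lower {13/2}, prefactor -11/10. Verdict (x = -1): the Kummer evaluation I3 applies (x = -1; c = 13/2 equals 1+a-b for upper {-5/2, 3}: listed pattern). Value: (-7623/8192) * pi.

Structural cue: x = (-1) and the running product (prefactor -11/10) telescopes to a rising factorial.
Term ratio: r(k) = (-1) * (k-5/2) (k+3) / [(k+13/2) (k+1)] ; factor over Q: parameters, x = (-1), and C = -11/10.
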